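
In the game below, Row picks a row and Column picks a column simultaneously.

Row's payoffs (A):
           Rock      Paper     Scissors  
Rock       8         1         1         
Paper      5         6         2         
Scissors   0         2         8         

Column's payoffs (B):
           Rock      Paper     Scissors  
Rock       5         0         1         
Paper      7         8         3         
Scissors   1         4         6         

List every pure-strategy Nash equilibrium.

(Rock, Rock), (Paper, Paper), and (Scissors, Scissors)

A profile is a Nash equilibrium when each player is best-responding to the other.
Row's best responses — vs Rock: Rock (payoff 8); vs Paper: Paper (payoff 6); vs Scissors: Scissors (payoff 8).
Column's best responses — vs Rock: Rock (payoff 5); vs Paper: Paper (payoff 8); vs Scissors: Scissors (payoff 6).
Mutual best responses occur at (Rock, Rock), (Paper, Paper), and (Scissors, Scissors); at each, neither player gains by switching.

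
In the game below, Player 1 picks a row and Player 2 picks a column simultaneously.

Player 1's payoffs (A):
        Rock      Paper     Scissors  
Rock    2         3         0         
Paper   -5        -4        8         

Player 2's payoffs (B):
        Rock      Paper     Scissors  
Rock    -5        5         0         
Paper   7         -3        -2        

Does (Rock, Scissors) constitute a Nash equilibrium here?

Holding Player 2 at Scissors: Player 1 gets 0 from Rock but could get 8 by switching to Paper. Player 1 has a profitable deviation.

No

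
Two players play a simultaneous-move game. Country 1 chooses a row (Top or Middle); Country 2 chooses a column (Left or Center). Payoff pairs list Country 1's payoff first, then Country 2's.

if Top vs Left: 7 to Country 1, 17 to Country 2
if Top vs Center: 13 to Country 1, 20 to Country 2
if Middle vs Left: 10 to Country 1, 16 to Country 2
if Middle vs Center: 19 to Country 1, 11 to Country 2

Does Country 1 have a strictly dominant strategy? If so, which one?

Middle

A strategy is strictly dominant if it gives Country 1 a strictly higher payoff than every other strategy, against every choice by the opponent.
Middle strictly dominates: vs Left: 10 > 7; vs Center: 19 > 13.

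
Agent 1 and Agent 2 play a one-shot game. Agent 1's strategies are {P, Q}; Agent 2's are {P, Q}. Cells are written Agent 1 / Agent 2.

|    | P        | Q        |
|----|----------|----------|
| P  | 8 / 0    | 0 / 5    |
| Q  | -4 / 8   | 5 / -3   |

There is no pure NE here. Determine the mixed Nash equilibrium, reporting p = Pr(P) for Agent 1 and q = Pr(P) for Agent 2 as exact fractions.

Each player's mixing probability is pinned down by making the *other* player indifferent.
Agent 2 indifferent between P and Q: p·0 + (1−p)·8 = p·5 + (1−p)·(-3) ⟹ 8 + (-8)p = (-3) + 8p ⟹ p = 11/16.
Agent 1 indifferent between P and Q: q·8 + (1−q)·0 = q·(-4) + (1−q)·5 ⟹ 0 + 8q = 5 + (-9)q ⟹ q = 5/17.

p = 11/16, q = 5/17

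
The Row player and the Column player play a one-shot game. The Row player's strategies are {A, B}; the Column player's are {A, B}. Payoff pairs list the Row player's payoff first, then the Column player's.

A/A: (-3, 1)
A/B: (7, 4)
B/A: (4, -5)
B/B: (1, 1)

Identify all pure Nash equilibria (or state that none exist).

Find each player's best response to every opponent strategy; NE are the intersections.
The Row player's best responses — vs A: B (payoff 4); vs B: A (payoff 7).
The Column player's best responses — vs A: B (payoff 4); vs B: B (payoff 1).
The only mutual best response is (A, B); neither player gains by switching there.

(A, B)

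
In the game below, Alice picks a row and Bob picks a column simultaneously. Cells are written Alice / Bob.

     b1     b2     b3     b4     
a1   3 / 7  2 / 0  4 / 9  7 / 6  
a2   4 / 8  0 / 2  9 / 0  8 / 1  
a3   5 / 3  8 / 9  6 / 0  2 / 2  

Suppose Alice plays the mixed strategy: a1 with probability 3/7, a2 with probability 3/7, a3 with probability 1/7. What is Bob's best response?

b1

Compute Bob's expected payoff from each pure strategy against the given mix.
b1: (3/7)·7 + (3/7)·8 + (1/7)·3 = 48/7
b2: (3/7)·0 + (3/7)·2 + (1/7)·9 = 15/7
b3: (3/7)·9 + (3/7)·0 + (1/7)·0 = 27/7
b4: (3/7)·6 + (3/7)·1 + (1/7)·2 = 23/7
Highest expected payoff is 48/7, from b1.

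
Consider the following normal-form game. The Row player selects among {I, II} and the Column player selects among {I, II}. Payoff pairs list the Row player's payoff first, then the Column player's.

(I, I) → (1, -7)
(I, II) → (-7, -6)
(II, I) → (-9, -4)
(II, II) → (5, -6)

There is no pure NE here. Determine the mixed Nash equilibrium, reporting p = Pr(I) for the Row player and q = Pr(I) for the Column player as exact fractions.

p = 2/3, q = 6/11

Each player's mixing probability is pinned down by making the *other* player indifferent.
The Column player indifferent between I and II: p·(-7) + (1−p)·(-4) = p·(-6) + (1−p)·(-6) ⟹ (-4) + (-3)p = (-6) + 0p ⟹ p = 2/3.
The Row player indifferent between I and II: q·1 + (1−q)·(-7) = q·(-9) + (1−q)·5 ⟹ (-7) + 8q = 5 + (-14)q ⟹ q = 6/11.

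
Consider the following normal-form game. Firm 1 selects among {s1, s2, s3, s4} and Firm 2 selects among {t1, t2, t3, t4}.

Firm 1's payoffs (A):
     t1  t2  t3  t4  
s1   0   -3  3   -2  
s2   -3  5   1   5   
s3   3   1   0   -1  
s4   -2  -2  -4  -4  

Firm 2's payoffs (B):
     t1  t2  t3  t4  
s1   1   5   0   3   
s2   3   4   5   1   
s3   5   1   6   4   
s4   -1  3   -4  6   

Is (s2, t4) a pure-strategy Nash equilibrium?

Holding Firm 2 at t4: Firm 1 gets 5 from s2, versus -2 from s1, -1 from s3, -4 from s4. No profitable deviation for Firm 1.
Holding Firm 1 at s2: Firm 2 gets 1 from t4 but could get 5 by switching to t3. Firm 2 has a profitable deviation.

No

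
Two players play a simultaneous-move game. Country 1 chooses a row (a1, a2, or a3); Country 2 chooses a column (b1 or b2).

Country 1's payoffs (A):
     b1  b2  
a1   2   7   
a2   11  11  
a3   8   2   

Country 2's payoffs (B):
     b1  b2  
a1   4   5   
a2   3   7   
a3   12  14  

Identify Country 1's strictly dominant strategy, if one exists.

a2

A strategy is strictly dominant if it gives Country 1 a strictly higher payoff than every other strategy, against every choice by the opponent.
a2 strictly dominates: vs b1: 11 > each of {2, 8}; vs b2: 11 > each of {7, 2}.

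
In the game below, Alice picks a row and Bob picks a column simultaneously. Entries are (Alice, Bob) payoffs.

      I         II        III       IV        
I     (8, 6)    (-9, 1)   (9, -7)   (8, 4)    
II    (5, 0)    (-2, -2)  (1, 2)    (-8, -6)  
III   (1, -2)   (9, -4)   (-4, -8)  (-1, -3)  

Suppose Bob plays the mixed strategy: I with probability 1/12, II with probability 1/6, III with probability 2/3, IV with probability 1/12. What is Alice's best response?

I

Compute Alice's expected payoff from each pure strategy against the given mix.
I: (1/12)·8 + (1/6)·(-9) + (2/3)·9 + (1/12)·8 = 35/6
II: (1/12)·5 + (1/6)·(-2) + (2/3)·1 + (1/12)·(-8) = 1/12
III: (1/12)·1 + (1/6)·9 + (2/3)·(-4) + (1/12)·(-1) = -7/6
Highest expected payoff is 35/6, from I.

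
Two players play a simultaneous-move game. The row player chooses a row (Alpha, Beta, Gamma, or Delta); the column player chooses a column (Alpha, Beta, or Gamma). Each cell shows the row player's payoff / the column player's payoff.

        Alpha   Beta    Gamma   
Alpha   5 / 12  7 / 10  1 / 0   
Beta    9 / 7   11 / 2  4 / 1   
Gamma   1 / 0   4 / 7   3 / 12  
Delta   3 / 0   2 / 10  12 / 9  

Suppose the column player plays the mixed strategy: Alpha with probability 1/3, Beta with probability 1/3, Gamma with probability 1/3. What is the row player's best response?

Beta

Compute the row player's expected payoff from each pure strategy against the given mix.
Alpha: (1/3)·5 + (1/3)·7 + (1/3)·1 = 13/3
Beta: (1/3)·9 + (1/3)·11 + (1/3)·4 = 8
Gamma: (1/3)·1 + (1/3)·4 + (1/3)·3 = 8/3
Delta: (1/3)·3 + (1/3)·2 + (1/3)·12 = 17/3
Highest expected payoff is 8, from Beta.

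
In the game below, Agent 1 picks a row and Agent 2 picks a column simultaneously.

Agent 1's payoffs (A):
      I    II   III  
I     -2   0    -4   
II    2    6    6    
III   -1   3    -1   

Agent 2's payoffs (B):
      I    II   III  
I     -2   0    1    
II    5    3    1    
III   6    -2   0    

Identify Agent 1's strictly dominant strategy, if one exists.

II

Check whether one of Agent 1's strategies beats all alternatives regardless of what the opponent does.
II strictly dominates: vs I: 2 > each of {-2, -1}; vs II: 6 > each of {0, 3}; vs III: 6 > each of {-4, -1}.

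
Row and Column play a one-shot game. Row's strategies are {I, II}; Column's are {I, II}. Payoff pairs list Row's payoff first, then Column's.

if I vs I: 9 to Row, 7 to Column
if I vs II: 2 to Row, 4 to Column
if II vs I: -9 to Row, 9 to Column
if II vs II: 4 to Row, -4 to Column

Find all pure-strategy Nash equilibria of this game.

A profile is a Nash equilibrium when each player is best-responding to the other.
Row's best responses — vs I: I (payoff 9); vs II: II (payoff 4).
Column's best responses — vs I: I (payoff 7); vs II: I (payoff 9).
The only mutual best response is (I, I); neither player gains by switching there.

(I, I)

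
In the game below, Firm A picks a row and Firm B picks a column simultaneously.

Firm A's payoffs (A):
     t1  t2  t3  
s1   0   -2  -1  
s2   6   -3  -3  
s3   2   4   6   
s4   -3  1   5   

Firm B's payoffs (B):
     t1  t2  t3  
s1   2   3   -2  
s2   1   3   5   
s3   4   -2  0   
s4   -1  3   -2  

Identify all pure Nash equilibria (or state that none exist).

There is no pure-strategy Nash equilibrium

Check mutual best responses: a cell is a NE iff neither player can gain by unilaterally deviating.
Firm A's best responses — vs t1: s2 (payoff 6); vs t2: s3 (payoff 4); vs t3: s3 (payoff 6).
Firm B's best responses — vs s1: t2 (payoff 3); vs s2: t3 (payoff 5); vs s3: t1 (payoff 4); vs s4: t2 (payoff 3).
No cell has both players best-responding. For instance, Firm A's best reply to t1 is s2, but against s2 Firm B prefers t3 over t1.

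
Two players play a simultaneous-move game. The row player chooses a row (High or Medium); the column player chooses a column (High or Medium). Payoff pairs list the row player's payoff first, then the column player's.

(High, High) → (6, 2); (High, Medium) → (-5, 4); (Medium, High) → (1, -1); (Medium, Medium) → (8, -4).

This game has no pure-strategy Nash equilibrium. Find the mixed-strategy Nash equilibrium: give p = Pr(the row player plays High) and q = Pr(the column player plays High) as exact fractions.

Each player's mixing probability is pinned down by making the *other* player indifferent.
The column player indifferent between High and Medium: p·2 + (1−p)·(-1) = p·4 + (1−p)·(-4) ⟹ (-1) + 3p = (-4) + 8p ⟹ p = 3/5.
The row player indifferent between High and Medium: q·6 + (1−q)·(-5) = q·1 + (1−q)·8 ⟹ (-5) + 11q = 8 + (-7)q ⟹ q = 13/18.

p = 3/5, q = 13/18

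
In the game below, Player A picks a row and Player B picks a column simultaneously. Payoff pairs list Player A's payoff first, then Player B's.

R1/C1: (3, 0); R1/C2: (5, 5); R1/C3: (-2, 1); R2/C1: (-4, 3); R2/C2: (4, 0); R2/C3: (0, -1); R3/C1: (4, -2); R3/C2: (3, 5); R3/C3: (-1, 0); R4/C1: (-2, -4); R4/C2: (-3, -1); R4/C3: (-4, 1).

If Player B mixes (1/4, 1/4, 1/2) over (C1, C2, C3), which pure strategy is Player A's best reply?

R3

Player A's best reply maximizes expected payoff against the mix.
R1: (1/4)·3 + (1/4)·5 + (1/2)·(-2) = 1
R2: (1/4)·(-4) + (1/4)·4 + (1/2)·0 = 0
R3: (1/4)·4 + (1/4)·3 + (1/2)·(-1) = 5/4
R4: (1/4)·(-2) + (1/4)·(-3) + (1/2)·(-4) = -13/4
Highest expected payoff is 5/4, from R3.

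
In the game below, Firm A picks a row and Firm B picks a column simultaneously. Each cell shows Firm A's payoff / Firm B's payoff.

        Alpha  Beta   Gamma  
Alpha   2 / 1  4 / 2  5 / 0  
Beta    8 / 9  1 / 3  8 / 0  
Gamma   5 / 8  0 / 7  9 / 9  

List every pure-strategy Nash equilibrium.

(Alpha, Beta), (Beta, Alpha), and (Gamma, Gamma)

A profile is a Nash equilibrium when each player is best-responding to the other.
Firm A's best responses — vs Alpha: Beta (payoff 8); vs Beta: Alpha (payoff 4); vs Gamma: Gamma (payoff 9).
Firm B's best responses — vs Alpha: Beta (payoff 2); vs Beta: Alpha (payoff 9); vs Gamma: Gamma (payoff 9).
Mutual best responses occur at (Alpha, Beta), (Beta, Alpha), and (Gamma, Gamma); at each, neither player gains by switching.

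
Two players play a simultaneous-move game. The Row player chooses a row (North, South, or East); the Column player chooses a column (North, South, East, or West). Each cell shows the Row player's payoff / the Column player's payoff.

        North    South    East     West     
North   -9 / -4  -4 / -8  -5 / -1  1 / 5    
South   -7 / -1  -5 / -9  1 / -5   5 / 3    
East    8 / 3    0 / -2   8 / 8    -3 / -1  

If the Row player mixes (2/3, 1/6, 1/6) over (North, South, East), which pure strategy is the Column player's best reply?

West

The Column player's best reply maximizes expected payoff against the mix.
North: (2/3)·(-4) + (1/6)·(-1) + (1/6)·3 = -7/3
South: (2/3)·(-8) + (1/6)·(-9) + (1/6)·(-2) = -43/6
East: (2/3)·(-1) + (1/6)·(-5) + (1/6)·8 = -1/6
West: (2/3)·5 + (1/6)·3 + (1/6)·(-1) = 11/3
Highest expected payoff is 11/3, from West.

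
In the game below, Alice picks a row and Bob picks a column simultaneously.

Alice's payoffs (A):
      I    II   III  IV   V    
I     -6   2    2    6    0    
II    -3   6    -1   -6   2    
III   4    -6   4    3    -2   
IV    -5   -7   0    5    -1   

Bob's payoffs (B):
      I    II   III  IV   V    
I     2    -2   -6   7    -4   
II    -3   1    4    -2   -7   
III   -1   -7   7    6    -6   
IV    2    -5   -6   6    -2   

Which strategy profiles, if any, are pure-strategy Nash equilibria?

Check mutual best responses: a cell is a NE iff neither player can gain by unilaterally deviating.
Alice's best responses — vs I: III (payoff 4); vs II: II (payoff 6); vs III: III (payoff 4); vs IV: I (payoff 6); vs V: II (payoff 2).
Bob's best responses — vs I: IV (payoff 7); vs II: III (payoff 4); vs III: III (payoff 7); vs IV: IV (payoff 6).
Mutual best responses occur at (I, IV) and (III, III); at each, neither player gains by switching.

(I, IV) and (III, III)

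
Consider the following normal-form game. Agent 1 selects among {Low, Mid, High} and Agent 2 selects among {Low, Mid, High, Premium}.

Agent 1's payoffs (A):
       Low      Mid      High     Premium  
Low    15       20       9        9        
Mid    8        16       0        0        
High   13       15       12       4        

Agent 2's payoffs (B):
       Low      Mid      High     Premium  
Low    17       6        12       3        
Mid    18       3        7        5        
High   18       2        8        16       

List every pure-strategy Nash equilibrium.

Find each player's best response to every opponent strategy; NE are the intersections.
Agent 1's best responses — vs Low: Low (payoff 15); vs Mid: Low (payoff 20); vs High: High (payoff 12); vs Premium: Low (payoff 9).
Agent 2's best responses — vs Low: Low (payoff 17); vs Mid: Low (payoff 18); vs High: Low (payoff 18).
The only mutual best response is (Low, Low); neither player gains by switching there.

(Low, Low)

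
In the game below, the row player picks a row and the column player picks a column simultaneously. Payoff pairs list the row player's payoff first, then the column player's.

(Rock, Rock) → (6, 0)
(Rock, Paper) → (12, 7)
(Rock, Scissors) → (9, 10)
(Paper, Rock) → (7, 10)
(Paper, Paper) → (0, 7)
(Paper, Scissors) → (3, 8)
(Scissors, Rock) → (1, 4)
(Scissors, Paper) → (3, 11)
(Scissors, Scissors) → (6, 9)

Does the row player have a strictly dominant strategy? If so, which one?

No strictly dominant strategy

Check whether one of the row player's strategies beats all alternatives regardless of what the opponent does.
Rock is not dominant: against Rock, Paper gives 7 > 6.
Paper is not dominant: against Paper, Rock gives 12 > 0.
Scissors is not dominant: against Rock, Rock gives 6 > 1.
No single strategy is best against every opponent action.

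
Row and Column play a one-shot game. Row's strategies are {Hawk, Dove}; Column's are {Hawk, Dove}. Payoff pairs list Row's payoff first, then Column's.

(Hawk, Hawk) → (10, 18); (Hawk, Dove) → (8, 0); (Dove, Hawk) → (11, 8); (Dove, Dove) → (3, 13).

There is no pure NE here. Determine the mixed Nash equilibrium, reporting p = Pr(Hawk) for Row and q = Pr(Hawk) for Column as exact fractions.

p = 5/23, q = 5/6

Each player's mixing probability is pinned down by making the *other* player indifferent.
Column indifferent between Hawk and Dove: p·18 + (1−p)·8 = p·0 + (1−p)·13 ⟹ 8 + 10p = 13 + (-13)p ⟹ p = 5/23.
Row indifferent between Hawk and Dove: q·10 + (1−q)·8 = q·11 + (1−q)·3 ⟹ 8 + 2q = 3 + 8q ⟹ q = 5/6.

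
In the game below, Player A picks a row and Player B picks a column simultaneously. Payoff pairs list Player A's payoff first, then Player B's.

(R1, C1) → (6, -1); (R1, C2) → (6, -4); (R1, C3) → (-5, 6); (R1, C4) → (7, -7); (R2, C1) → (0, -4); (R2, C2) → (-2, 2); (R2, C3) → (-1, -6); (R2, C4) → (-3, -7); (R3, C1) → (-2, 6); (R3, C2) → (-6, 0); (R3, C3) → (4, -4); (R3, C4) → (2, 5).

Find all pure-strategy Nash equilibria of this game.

Find each player's best response to every opponent strategy; NE are the intersections.
Player A's best responses — vs C1: R1 (payoff 6); vs C2: R1 (payoff 6); vs C3: R3 (payoff 4); vs C4: R1 (payoff 7).
Player B's best responses — vs R1: C3 (payoff 6); vs R2: C2 (payoff 2); vs R3: C1 (payoff 6).
No cell has both players best-responding. For instance, Player A's best reply to C3 is R3, but against R3 Player B prefers C1 over C3.

No pure-strategy Nash equilibrium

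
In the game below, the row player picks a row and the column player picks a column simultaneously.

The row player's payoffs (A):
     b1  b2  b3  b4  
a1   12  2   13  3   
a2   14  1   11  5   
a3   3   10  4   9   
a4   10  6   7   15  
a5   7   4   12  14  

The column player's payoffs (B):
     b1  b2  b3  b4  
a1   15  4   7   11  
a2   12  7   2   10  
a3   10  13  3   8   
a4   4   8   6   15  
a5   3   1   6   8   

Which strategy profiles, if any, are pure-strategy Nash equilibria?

Find each player's best response to every opponent strategy; NE are the intersections.
The row player's best responses — vs b1: a2 (payoff 14); vs b2: a3 (payoff 10); vs b3: a1 (payoff 13); vs b4: a4 (payoff 15).
The column player's best responses — vs a1: b1 (payoff 15); vs a2: b1 (payoff 12); vs a3: b2 (payoff 13); vs a4: b4 (payoff 15); vs a5: b4 (payoff 8).
Mutual best responses occur at (a2, b1), (a3, b2), and (a4, b4); at each, neither player gains by switching.

(a2, b1), (a3, b2), and (a4, b4)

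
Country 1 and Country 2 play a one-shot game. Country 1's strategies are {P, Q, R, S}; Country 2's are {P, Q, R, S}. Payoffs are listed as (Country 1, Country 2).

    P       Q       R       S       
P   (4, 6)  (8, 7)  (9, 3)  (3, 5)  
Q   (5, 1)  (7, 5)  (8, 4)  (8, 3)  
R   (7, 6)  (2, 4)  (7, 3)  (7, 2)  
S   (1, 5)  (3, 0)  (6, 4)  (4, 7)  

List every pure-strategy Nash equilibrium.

Check mutual best responses: a cell is a NE iff neither player can gain by unilaterally deviating.
Country 1's best responses — vs P: R (payoff 7); vs Q: P (payoff 8); vs R: P (payoff 9); vs S: Q (payoff 8).
Country 2's best responses — vs P: Q (payoff 7); vs Q: Q (payoff 5); vs R: P (payoff 6); vs S: S (payoff 7).
Mutual best responses occur at (P, Q) and (R, P); at each, neither player gains by switching.

(P, Q) and (R, P)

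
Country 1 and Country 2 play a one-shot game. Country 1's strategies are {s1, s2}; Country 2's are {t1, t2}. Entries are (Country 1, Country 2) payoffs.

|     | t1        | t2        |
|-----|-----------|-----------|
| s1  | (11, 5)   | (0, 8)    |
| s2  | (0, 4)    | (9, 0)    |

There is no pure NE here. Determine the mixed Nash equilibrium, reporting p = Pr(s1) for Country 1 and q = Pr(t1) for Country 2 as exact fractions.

p = 4/7, q = 9/20

Each player's mixing probability is pinned down by making the *other* player indifferent.
Country 2 indifferent between t1 and t2: p·5 + (1−p)·4 = p·8 + (1−p)·0 ⟹ 4 + 1p = 0 + 8p ⟹ p = 4/7.
Country 1 indifferent between s1 and s2: q·11 + (1−q)·0 = q·0 + (1−q)·9 ⟹ 0 + 11q = 9 + (-9)q ⟹ q = 9/20.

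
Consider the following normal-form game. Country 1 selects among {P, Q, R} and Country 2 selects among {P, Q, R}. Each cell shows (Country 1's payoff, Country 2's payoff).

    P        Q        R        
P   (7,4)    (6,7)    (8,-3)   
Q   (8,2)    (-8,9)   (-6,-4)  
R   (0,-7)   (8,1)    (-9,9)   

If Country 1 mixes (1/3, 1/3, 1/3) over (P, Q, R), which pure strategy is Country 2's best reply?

Country 2's best reply maximizes expected payoff against the mix.
P: (1/3)·4 + (1/3)·2 + (1/3)·(-7) = -1/3
Q: (1/3)·7 + (1/3)·9 + (1/3)·1 = 17/3
R: (1/3)·(-3) + (1/3)·(-4) + (1/3)·9 = 2/3
Highest expected payoff is 17/3, from Q.

Q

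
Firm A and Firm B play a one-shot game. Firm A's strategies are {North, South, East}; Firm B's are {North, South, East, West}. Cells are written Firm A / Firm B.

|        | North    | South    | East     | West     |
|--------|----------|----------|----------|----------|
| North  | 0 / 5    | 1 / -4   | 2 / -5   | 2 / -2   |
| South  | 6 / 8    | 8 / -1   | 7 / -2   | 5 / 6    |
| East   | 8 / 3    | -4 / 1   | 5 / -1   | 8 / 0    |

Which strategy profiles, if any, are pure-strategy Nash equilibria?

(East, North)

Find each player's best response to every opponent strategy; NE are the intersections.
Firm A's best responses — vs North: East (payoff 8); vs South: South (payoff 8); vs East: South (payoff 7); vs West: East (payoff 8).
Firm B's best responses — vs North: North (payoff 5); vs South: North (payoff 8); vs East: North (payoff 3).
The only mutual best response is (East, North); neither player gains by switching there.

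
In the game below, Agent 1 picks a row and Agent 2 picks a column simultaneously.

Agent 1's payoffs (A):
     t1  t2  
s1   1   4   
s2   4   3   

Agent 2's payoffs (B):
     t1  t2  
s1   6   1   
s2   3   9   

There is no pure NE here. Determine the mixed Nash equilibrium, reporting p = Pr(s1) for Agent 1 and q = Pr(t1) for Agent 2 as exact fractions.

In a mixed NE each player is indifferent between their pure strategies, so the opponent's mix sets the indifference.
Agent 2 indifferent between t1 and t2: p·6 + (1−p)·3 = p·1 + (1−p)·9 ⟹ 3 + 3p = 9 + (-8)p ⟹ p = 6/11.
Agent 1 indifferent between s1 and s2: q·1 + (1−q)·4 = q·4 + (1−q)·3 ⟹ 4 + (-3)q = 3 + 1q ⟹ q = 1/4.

p = 6/11, q = 1/4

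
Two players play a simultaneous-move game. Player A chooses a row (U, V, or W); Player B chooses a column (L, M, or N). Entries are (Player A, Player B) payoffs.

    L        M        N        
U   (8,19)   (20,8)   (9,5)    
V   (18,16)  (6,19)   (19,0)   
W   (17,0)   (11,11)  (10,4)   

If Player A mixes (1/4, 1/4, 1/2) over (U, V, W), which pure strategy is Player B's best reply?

M

Player B's best reply maximizes expected payoff against the mix.
L: (1/4)·19 + (1/4)·16 + (1/2)·0 = 35/4
M: (1/4)·8 + (1/4)·19 + (1/2)·11 = 49/4
N: (1/4)·5 + (1/4)·0 + (1/2)·4 = 13/4
Highest expected payoff is 49/4, from M.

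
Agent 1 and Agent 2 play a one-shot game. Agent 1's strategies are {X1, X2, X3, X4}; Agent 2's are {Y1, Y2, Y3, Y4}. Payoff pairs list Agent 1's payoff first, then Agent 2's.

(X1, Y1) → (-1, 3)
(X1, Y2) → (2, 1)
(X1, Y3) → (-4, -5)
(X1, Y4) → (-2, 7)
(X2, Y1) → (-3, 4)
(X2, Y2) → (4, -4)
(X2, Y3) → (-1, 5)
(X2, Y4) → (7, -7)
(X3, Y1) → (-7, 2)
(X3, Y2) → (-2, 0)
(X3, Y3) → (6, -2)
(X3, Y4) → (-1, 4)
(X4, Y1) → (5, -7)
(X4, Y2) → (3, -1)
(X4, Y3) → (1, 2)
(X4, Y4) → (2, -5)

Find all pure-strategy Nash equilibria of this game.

No pure-strategy Nash equilibrium

A profile is a Nash equilibrium when each player is best-responding to the other.
Agent 1's best responses — vs Y1: X4 (payoff 5); vs Y2: X2 (payoff 4); vs Y3: X3 (payoff 6); vs Y4: X2 (payoff 7).
Agent 2's best responses — vs X1: Y4 (payoff 7); vs X2: Y3 (payoff 5); vs X3: Y4 (payoff 4); vs X4: Y3 (payoff 2).
No cell has both players best-responding. For instance, Agent 1's best reply to Y4 is X2, but against X2 Agent 2 prefers Y3 over Y4.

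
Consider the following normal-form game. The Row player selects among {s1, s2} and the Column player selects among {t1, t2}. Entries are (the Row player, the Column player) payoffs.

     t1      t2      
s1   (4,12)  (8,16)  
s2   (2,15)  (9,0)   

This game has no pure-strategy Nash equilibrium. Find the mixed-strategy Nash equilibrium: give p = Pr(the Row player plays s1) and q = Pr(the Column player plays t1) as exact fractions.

p = 15/19, q = 1/3

In a mixed NE each player is indifferent between their pure strategies, so the opponent's mix sets the indifference.
The Column player indifferent between t1 and t2: p·12 + (1−p)·15 = p·16 + (1−p)·0 ⟹ 15 + (-3)p = 0 + 16p ⟹ p = 15/19.
The Row player indifferent between s1 and s2: q·4 + (1−q)·8 = q·2 + (1−q)·9 ⟹ 8 + (-4)q = 9 + (-7)q ⟹ q = 1/3.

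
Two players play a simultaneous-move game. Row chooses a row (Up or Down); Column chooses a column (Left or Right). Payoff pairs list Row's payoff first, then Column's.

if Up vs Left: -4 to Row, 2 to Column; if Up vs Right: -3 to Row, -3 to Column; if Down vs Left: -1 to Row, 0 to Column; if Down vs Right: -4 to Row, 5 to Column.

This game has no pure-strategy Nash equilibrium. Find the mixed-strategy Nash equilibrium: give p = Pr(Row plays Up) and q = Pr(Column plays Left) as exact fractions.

p = 1/2, q = 1/4

Each player's mixing probability is pinned down by making the *other* player indifferent.
Column indifferent between Left and Right: p·2 + (1−p)·0 = p·(-3) + (1−p)·5 ⟹ 0 + 2p = 5 + (-8)p ⟹ p = 1/2.
Row indifferent between Up and Down: q·(-4) + (1−q)·(-3) = q·(-1) + (1−q)·(-4) ⟹ (-3) + (-1)q = (-4) + 3q ⟹ q = 1/4.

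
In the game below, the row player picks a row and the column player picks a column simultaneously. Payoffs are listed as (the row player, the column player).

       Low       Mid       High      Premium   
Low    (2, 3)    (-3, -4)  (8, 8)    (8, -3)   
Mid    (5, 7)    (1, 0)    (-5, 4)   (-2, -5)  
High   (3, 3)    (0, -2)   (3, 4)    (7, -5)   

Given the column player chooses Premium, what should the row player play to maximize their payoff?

With the column player fixed at Premium, the row player's payoffs are: Low → 8, Mid → -2, High → 7.
The maximum is 8, achieved by Low.

Low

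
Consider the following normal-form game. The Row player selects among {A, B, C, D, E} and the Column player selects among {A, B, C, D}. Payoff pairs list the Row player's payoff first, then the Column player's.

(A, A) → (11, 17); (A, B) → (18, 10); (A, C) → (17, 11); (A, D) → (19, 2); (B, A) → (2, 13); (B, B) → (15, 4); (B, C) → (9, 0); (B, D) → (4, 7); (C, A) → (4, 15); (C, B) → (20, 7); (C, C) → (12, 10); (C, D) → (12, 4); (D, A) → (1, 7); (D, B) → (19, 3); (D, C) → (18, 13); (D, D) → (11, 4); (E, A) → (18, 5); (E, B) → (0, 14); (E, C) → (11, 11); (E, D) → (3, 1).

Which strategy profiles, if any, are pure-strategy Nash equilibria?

(D, C)

Find each player's best response to every opponent strategy; NE are the intersections.
The Row player's best responses — vs A: E (payoff 18); vs B: C (payoff 20); vs C: D (payoff 18); vs D: A (payoff 19).
The Column player's best responses — vs A: A (payoff 17); vs B: A (payoff 13); vs C: A (payoff 15); vs D: C (payoff 13); vs E: B (payoff 14).
The only mutual best response is (D, C); neither player gains by switching there.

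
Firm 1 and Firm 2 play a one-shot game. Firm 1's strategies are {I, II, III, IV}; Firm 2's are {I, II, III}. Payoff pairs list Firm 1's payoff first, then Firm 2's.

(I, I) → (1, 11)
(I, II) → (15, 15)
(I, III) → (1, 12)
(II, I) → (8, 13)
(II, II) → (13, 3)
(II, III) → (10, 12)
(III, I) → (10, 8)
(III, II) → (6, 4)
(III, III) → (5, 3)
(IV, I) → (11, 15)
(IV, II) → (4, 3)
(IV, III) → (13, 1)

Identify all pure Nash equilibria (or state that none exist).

Find each player's best response to every opponent strategy; NE are the intersections.
Firm 1's best responses — vs I: IV (payoff 11); vs II: I (payoff 15); vs III: IV (payoff 13).
Firm 2's best responses — vs I: II (payoff 15); vs II: I (payoff 13); vs III: I (payoff 8); vs IV: I (payoff 15).
Mutual best responses occur at (I, II) and (IV, I); at each, neither player gains by switching.

(I, II) and (IV, I)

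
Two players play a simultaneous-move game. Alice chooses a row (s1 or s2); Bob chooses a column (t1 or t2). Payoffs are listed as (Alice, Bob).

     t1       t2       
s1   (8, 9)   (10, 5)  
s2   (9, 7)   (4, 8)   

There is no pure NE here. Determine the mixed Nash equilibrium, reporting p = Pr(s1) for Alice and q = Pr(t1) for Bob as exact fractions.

In a mixed NE each player is indifferent between their pure strategies, so the opponent's mix sets the indifference.
Bob indifferent between t1 and t2: p·9 + (1−p)·7 = p·5 + (1−p)·8 ⟹ 7 + 2p = 8 + (-3)p ⟹ p = 1/5.
Alice indifferent between s1 and s2: q·8 + (1−q)·10 = q·9 + (1−q)·4 ⟹ 10 + (-2)q = 4 + 5q ⟹ q = 6/7.

p = 1/5, q = 6/7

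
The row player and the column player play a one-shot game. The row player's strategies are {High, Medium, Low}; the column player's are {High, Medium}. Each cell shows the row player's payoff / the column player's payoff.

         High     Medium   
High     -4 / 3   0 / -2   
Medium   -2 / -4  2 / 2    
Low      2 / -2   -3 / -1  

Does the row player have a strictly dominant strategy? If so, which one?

None

Check whether one of the row player's strategies beats all alternatives regardless of what the opponent does.
High is not dominant: against High, Medium gives -2 > -4.
Medium is not dominant: against High, Low gives 2 > -2.
Low is not dominant: against Medium, High gives 0 > -3.
No single strategy is best against every opponent action.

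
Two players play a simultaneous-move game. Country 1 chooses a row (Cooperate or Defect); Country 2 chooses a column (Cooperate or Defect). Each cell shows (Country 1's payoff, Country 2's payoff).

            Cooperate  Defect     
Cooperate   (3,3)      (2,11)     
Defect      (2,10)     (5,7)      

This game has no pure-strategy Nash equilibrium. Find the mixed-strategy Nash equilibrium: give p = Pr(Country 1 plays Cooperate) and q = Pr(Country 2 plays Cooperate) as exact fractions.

Each player's mixing probability is pinned down by making the *other* player indifferent.
Country 2 indifferent between Cooperate and Defect: p·3 + (1−p)·10 = p·11 + (1−p)·7 ⟹ 10 + (-7)p = 7 + 4p ⟹ p = 3/11.
Country 1 indifferent between Cooperate and Defect: q·3 + (1−q)·2 = q·2 + (1−q)·5 ⟹ 2 + 1q = 5 + (-3)q ⟹ q = 3/4.

p = 3/11, q = 3/4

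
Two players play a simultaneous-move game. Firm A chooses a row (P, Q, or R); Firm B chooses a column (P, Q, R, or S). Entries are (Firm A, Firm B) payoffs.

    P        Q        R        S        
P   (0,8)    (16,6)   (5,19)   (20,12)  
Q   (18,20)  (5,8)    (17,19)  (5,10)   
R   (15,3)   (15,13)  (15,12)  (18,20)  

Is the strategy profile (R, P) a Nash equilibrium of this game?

No

Holding Firm B at P: Firm A gets 15 from R but could get 18 by switching to Q. Firm A has a profitable deviation.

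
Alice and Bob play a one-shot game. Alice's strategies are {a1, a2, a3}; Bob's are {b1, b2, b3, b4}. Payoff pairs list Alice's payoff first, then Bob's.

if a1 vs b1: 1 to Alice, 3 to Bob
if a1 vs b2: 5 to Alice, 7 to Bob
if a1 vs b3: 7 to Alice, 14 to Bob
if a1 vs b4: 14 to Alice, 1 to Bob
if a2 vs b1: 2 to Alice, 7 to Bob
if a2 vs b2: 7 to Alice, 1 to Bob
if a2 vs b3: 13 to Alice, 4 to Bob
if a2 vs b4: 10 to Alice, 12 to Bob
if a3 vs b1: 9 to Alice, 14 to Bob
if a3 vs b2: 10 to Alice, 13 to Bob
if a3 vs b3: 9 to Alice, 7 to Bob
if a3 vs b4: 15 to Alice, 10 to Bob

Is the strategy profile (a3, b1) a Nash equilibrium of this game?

Yes

Holding Bob at b1: Alice gets 9 from a3, versus 1 from a1, 2 from a2. No profitable deviation for Alice.
Holding Alice at a3: Bob gets 14 from b1, versus 13 from b2, 7 from b3, 10 from b4. No profitable deviation for Bob either.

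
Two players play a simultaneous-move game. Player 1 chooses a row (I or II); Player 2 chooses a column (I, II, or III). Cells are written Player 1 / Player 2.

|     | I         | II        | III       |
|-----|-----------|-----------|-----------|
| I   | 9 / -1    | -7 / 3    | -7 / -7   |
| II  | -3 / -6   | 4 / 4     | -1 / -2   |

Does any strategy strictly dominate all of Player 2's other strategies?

II

Check whether one of Player 2's strategies beats all alternatives regardless of what the opponent does.
II strictly dominates: vs I: 3 > each of {-1, -7}; vs II: 4 > each of {-6, -2}.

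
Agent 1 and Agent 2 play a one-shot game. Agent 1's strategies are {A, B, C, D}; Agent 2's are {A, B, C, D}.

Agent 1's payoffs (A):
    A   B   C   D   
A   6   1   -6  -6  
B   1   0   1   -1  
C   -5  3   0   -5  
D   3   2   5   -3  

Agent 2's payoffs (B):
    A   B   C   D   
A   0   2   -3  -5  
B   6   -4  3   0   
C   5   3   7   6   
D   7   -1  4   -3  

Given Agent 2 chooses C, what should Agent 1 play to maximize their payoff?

With Agent 2 fixed at C, Agent 1's payoffs are: A → -6, B → 1, C → 0, D → 5.
The maximum is 5, achieved by D.

D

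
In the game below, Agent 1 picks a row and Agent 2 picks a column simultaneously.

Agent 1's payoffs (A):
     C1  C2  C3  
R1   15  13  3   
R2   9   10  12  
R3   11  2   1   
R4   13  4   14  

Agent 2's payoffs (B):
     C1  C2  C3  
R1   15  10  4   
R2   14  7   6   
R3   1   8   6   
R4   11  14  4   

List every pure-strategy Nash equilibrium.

Check mutual best responses: a cell is a NE iff neither player can gain by unilaterally deviating.
Agent 1's best responses — vs C1: R1 (payoff 15); vs C2: R1 (payoff 13); vs C3: R4 (payoff 14).
Agent 2's best responses — vs R1: C1 (payoff 15); vs R2: C1 (payoff 14); vs R3: C2 (payoff 8); vs R4: C2 (payoff 14).
The only mutual best response is (R1, C1); neither player gains by switching there.

(R1, C1)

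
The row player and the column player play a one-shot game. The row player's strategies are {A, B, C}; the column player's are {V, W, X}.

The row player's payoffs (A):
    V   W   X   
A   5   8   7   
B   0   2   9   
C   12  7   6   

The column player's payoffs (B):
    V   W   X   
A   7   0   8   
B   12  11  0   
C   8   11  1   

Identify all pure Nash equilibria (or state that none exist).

A profile is a Nash equilibrium when each player is best-responding to the other.
The row player's best responses — vs V: C (payoff 12); vs W: A (payoff 8); vs X: B (payoff 9).
The column player's best responses — vs A: X (payoff 8); vs B: V (payoff 12); vs C: W (payoff 11).
No cell has both players best-responding. For instance, the row player's best reply to X is B, but against B the column player prefers V over X.

No pure-strategy Nash equilibrium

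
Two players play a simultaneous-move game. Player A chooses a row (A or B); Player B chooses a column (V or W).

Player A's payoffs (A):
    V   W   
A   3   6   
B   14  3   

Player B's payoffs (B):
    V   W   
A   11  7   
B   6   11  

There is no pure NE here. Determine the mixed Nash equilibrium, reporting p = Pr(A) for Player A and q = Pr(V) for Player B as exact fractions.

Each player's mixing probability is pinned down by making the *other* player indifferent.
Player B indifferent between V and W: p·11 + (1−p)·6 = p·7 + (1−p)·11 ⟹ 6 + 5p = 11 + (-4)p ⟹ p = 5/9.
Player A indifferent between A and B: q·3 + (1−q)·6 = q·14 + (1−q)·3 ⟹ 6 + (-3)q = 3 + 11q ⟹ q = 3/14.

p = 5/9, q = 3/14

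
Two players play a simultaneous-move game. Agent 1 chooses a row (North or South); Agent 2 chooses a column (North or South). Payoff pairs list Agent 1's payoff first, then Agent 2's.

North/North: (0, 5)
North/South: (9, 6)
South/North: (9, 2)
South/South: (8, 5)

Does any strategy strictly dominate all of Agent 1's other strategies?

Check whether one of Agent 1's strategies beats all alternatives regardless of what the opponent does.
North is not dominant: against North, South gives 9 > 0.
South is not dominant: against South, North gives 9 > 8.
No single strategy is best against every opponent action.

No strictly dominant strategy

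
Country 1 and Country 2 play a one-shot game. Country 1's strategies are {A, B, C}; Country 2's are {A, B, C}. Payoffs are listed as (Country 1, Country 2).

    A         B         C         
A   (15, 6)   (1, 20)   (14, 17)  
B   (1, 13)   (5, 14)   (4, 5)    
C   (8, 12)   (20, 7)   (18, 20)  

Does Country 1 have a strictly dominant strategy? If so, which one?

No strictly dominant strategy

A strategy is strictly dominant if it gives Country 1 a strictly higher payoff than every other strategy, against every choice by the opponent.
A is not dominant: against B, B gives 5 > 1.
B is not dominant: against A, A gives 15 > 1.
C is not dominant: against A, A gives 15 > 8.
No single strategy is best against every opponent action.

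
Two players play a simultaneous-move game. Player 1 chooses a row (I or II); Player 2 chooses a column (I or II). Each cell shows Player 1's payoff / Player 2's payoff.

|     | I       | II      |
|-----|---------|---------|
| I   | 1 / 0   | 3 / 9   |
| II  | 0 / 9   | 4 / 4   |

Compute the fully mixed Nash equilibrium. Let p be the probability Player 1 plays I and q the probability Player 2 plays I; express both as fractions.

Each player's mixing probability is pinned down by making the *other* player indifferent.
Player 2 indifferent between I and II: p·0 + (1−p)·9 = p·9 + (1−p)·4 ⟹ 9 + (-9)p = 4 + 5p ⟹ p = 5/14.
Player 1 indifferent between I and II: q·1 + (1−q)·3 = q·0 + (1−q)·4 ⟹ 3 + (-2)q = 4 + (-4)q ⟹ q = 1/2.

p = 5/14, q = 1/2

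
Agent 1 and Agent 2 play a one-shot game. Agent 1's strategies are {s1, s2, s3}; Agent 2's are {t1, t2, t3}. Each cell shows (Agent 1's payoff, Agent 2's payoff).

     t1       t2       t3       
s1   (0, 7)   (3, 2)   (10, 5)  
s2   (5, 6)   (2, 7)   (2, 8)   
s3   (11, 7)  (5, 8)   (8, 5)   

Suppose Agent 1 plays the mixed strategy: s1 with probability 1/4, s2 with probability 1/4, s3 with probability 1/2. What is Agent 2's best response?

Compute Agent 2's expected payoff from each pure strategy against the given mix.
t1: (1/4)·7 + (1/4)·6 + (1/2)·7 = 27/4
t2: (1/4)·2 + (1/4)·7 + (1/2)·8 = 25/4
t3: (1/4)·5 + (1/4)·8 + (1/2)·5 = 23/4
Highest expected payoff is 27/4, from t1.

t1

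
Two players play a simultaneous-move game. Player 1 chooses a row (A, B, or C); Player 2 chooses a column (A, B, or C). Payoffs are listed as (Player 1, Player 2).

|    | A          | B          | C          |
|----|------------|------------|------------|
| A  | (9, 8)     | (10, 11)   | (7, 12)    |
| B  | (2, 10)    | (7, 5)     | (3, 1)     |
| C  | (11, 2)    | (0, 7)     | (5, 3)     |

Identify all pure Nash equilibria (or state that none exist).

Find each player's best response to every opponent strategy; NE are the intersections.
Player 1's best responses — vs A: C (payoff 11); vs B: A (payoff 10); vs C: A (payoff 7).
Player 2's best responses — vs A: C (payoff 12); vs B: A (payoff 10); vs C: B (payoff 7).
The only mutual best response is (A, C); neither player gains by switching there.

(A, C)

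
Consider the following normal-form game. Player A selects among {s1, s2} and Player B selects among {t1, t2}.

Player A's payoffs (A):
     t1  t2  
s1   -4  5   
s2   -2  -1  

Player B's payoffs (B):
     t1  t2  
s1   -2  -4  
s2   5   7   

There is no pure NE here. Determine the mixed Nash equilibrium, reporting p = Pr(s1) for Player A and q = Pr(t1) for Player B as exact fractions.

Each player's mixing probability is pinned down by making the *other* player indifferent.
Player B indifferent between t1 and t2: p·(-2) + (1−p)·5 = p·(-4) + (1−p)·7 ⟹ 5 + (-7)p = 7 + (-11)p ⟹ p = 1/2.
Player A indifferent between s1 and s2: q·(-4) + (1−q)·5 = q·(-2) + (1−q)·(-1) ⟹ 5 + (-9)q = (-1) + (-1)q ⟹ q = 3/4.

p = 1/2, q = 3/4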